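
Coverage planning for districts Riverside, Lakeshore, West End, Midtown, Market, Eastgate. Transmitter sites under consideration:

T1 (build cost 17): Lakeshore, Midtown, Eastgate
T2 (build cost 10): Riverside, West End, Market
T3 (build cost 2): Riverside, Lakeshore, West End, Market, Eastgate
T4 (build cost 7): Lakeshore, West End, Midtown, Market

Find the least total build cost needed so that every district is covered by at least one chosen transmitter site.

T3, T4 cover every district at build cost 2 + 7 = 9.
Any cover uses at least 2 transmitter sites; among all covering selections none totals below 9.

9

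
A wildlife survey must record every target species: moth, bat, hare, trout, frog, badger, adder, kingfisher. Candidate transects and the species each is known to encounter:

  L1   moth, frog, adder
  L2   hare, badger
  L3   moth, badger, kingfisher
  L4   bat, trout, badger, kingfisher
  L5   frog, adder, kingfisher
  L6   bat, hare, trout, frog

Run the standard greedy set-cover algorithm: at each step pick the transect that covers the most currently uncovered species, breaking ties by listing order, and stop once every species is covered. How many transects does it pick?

Pick 1: L4 covers 4 new species (bat, trout, badger, kingfisher).
Pick 2: L1 covers 3 new species (moth, frog, adder).
Pick 3: L2 covers 1 new species (hare).
Greedy uses 3 transects.

3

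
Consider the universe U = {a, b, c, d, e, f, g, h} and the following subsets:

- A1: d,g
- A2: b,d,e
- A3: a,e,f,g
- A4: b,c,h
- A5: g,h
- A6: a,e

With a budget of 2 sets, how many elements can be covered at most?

7

Choosing A3, A4 covers {a, b, c, e, f, g, h} — 7 elements.
No choice of 2 sets does better; here d is left uncovered.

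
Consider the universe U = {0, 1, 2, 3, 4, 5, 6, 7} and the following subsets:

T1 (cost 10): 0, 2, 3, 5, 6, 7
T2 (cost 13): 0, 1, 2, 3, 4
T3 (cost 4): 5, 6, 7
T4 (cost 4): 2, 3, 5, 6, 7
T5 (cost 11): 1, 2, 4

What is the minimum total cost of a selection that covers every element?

T2, T3 cover every element at cost 13 + 4 = 17.
Any cover uses at least 2 sets; among all covering selections none totals below 17.

17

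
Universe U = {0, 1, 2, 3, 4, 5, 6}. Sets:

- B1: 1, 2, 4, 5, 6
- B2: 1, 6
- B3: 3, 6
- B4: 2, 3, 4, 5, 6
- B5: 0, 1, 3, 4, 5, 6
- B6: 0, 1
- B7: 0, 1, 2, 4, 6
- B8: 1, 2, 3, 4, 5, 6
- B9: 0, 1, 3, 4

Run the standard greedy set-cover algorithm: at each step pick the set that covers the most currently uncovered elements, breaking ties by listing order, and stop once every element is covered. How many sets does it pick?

Pick 1: B5 covers 6 new elements (0, 1, 3, 4, 5, 6).
Pick 2: B1 covers 1 new elements (2).
Greedy uses 2 sets.

2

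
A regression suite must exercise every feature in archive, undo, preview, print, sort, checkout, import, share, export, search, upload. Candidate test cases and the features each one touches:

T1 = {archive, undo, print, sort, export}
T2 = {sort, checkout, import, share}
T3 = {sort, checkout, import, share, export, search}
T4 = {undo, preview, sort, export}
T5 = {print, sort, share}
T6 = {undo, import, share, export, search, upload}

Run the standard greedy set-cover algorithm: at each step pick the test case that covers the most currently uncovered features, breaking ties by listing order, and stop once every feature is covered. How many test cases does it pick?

4

Pick 1: T3 covers 6 new features (sort, checkout, import, share, export, search).
Pick 2: T1 covers 3 new features (archive, undo, print).
Pick 3: T4 covers 1 new features (preview).
Pick 4: T6 covers 1 new features (upload).
Greedy uses 4 test cases.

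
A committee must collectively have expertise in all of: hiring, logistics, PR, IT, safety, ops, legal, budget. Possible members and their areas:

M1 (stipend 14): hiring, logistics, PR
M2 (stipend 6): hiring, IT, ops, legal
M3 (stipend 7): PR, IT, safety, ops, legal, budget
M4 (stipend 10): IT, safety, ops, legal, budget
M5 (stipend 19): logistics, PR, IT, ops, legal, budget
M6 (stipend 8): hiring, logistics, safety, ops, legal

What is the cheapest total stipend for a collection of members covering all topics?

M3, M6 cover every topic at stipend 7 + 8 = 15.
Any cover uses at least 2 members; among all covering selections none totals below 15.

15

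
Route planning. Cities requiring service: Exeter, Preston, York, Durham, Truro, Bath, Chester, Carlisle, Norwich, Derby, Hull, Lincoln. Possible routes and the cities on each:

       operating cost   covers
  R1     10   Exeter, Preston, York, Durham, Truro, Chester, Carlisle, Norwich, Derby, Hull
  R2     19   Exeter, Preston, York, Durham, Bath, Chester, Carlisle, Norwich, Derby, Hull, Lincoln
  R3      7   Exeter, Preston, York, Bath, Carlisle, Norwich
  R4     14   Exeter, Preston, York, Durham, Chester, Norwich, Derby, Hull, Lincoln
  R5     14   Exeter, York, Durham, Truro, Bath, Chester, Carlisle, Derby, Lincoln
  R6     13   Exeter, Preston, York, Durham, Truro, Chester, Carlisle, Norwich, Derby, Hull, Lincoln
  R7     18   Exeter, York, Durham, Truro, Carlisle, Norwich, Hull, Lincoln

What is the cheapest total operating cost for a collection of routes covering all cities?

20

R3, R6 cover every city at operating cost 7 + 13 = 20.
Any cover uses at least 2 routes; among all covering selections none totals below 20.
Greedy by coverage-per-operating cost would pick R1, R3, R6 for 30 — worse than the optimum 20.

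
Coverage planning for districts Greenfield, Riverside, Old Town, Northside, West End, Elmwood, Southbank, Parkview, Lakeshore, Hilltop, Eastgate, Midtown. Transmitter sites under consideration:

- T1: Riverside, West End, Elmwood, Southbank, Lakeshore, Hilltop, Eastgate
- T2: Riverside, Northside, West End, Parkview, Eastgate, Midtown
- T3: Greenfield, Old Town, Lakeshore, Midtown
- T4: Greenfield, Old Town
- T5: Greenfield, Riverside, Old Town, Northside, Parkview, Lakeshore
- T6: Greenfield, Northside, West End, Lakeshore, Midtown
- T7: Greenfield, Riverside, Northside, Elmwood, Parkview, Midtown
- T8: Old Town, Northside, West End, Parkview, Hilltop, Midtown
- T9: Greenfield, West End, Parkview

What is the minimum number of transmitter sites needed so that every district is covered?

T1, T2, T3 together cover {Greenfield, Riverside, Old Town, Northside, West End, Elmwood, Southbank, Parkview, Lakeshore, Hilltop, Eastgate, Midtown} — every district.
No 2 of the 9 transmitter sites cover everything (all 36 pairs fall short), so 3 is minimum.

3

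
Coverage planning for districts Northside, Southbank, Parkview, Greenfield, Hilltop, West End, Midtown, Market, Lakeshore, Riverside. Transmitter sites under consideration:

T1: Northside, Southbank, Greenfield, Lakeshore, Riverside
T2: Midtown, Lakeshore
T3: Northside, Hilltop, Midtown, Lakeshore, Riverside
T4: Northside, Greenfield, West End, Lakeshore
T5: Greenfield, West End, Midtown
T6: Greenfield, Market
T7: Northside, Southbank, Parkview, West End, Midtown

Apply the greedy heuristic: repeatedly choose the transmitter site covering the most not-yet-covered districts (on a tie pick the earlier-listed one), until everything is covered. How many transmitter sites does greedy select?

4

Pick 1: T1 covers 5 new districts (Northside, Southbank, Greenfield, Lakeshore, Riverside).
Pick 2: T7 covers 3 new districts (Parkview, West End, Midtown).
Pick 3: T3 covers 1 new districts (Hilltop).
Pick 4: T6 covers 1 new districts (Market).
Greedy uses 4 transmitter sites. (The true minimum is 3.)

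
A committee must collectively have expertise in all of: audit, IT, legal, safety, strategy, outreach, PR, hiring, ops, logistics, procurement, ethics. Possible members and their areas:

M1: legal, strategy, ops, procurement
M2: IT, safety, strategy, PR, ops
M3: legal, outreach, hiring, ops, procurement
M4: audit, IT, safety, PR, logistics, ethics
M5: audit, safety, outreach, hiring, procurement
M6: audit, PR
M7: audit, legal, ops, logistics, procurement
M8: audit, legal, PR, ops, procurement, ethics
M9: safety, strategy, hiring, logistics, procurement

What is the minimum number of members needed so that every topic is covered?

M1, M3, M4 together cover {audit, IT, legal, safety, strategy, outreach, PR, hiring, ops, logistics, procurement, ethics} — every topic.
No 2 of the 9 members cover everything (all 36 pairs fall short), so 3 is minimum.

3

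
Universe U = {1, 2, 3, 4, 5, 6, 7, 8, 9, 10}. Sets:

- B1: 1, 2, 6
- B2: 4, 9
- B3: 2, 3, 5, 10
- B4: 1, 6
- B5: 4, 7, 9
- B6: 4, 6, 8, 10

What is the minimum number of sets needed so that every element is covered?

B1, B3, B5, B6 together cover {1, 2, 3, 4, 5, 6, 7, 8, 9, 10} — every element.
No 3 of the 6 sets cover everything (all 20 triples fall short), so 4 is minimum.

4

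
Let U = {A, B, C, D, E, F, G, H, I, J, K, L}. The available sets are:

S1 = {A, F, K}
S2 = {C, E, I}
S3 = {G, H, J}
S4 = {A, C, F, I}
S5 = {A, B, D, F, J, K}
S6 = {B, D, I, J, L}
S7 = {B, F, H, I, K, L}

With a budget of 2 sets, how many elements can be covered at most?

Choosing S2, S5 covers {A, B, C, D, E, F, I, J, K} — 9 elements.
No choice of 2 sets does better; here G, H, L are left uncovered.

9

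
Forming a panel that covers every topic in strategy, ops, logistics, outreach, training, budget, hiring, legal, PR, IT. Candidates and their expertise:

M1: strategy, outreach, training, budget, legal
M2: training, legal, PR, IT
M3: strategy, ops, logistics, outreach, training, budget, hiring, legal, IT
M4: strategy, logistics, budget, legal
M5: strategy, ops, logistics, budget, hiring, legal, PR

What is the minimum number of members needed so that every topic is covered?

M2, M3 together cover {strategy, ops, logistics, outreach, training, budget, hiring, legal, PR, IT} — every topic.
No single member contains all 10 topics, so 2 is optimal.

2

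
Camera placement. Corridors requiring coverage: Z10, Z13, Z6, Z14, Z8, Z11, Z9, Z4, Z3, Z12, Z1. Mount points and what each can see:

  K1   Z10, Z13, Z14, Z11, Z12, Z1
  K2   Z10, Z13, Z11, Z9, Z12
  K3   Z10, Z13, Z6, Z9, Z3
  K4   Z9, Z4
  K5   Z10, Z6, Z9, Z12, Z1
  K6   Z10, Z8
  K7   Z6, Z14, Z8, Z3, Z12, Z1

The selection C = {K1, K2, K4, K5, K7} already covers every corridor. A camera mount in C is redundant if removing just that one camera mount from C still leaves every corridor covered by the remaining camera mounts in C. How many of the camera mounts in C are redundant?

Drop K1: the rest still cover every corridor — redundant.
Drop K2: the rest still cover every corridor — redundant.
Drop K4: Z4 uncovered — not redundant.
Drop K5: the rest still cover every corridor — redundant.
Drop K7: Z8, Z3 uncovered — not redundant.
3 redundant: K1, K2, K5.

3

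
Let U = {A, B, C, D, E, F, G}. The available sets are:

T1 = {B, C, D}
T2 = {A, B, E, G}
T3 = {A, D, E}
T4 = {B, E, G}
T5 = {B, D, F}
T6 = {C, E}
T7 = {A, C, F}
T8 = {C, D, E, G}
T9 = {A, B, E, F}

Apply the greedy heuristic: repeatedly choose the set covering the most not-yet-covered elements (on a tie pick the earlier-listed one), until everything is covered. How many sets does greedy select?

3

Pick 1: T2 covers 4 new elements (A, B, E, G).
Pick 2: T1 covers 2 new elements (C, D).
Pick 3: T5 covers 1 new elements (F).
Greedy uses 3 sets. (The true minimum is 2.)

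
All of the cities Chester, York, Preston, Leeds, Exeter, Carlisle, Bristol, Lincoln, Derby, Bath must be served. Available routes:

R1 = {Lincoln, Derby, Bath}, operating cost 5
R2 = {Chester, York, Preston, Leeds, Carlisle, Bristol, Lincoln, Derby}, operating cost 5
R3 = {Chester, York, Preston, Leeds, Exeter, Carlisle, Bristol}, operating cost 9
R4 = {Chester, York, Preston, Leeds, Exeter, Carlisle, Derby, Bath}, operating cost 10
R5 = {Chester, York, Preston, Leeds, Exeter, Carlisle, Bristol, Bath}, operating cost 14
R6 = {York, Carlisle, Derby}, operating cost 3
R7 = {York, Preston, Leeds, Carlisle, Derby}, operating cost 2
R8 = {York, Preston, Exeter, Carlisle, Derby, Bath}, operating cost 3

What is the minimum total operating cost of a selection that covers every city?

R2, R8 cover every city at operating cost 5 + 3 = 8.
Any cover uses at least 2 routes; among all covering selections none totals below 8.
Greedy by coverage-per-operating cost would pick R7, R8, R2 for 10 — worse than the optimum 8.

8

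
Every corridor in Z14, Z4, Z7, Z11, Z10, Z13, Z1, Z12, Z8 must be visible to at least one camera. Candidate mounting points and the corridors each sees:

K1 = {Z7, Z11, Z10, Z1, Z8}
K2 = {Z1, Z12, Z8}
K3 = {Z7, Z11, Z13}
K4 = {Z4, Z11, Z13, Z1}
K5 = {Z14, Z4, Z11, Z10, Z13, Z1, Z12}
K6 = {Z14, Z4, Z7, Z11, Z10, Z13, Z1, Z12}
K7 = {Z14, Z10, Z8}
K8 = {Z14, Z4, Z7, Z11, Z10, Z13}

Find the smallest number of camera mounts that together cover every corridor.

K1, K5 together cover {Z14, Z4, Z7, Z11, Z10, Z13, Z1, Z12, Z8} — every corridor.
No single camera mount contains all 9 corridors, so 2 is optimal.

2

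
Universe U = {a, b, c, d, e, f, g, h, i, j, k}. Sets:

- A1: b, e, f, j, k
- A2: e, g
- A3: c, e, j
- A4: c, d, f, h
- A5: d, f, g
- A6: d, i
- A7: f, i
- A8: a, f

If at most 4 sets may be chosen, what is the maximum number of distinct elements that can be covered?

10

Choosing A1, A2, A4, A6 covers {b, c, d, e, f, g, h, i, j, k} — 10 elements.
No choice of 4 sets does better; here a is left uncovered.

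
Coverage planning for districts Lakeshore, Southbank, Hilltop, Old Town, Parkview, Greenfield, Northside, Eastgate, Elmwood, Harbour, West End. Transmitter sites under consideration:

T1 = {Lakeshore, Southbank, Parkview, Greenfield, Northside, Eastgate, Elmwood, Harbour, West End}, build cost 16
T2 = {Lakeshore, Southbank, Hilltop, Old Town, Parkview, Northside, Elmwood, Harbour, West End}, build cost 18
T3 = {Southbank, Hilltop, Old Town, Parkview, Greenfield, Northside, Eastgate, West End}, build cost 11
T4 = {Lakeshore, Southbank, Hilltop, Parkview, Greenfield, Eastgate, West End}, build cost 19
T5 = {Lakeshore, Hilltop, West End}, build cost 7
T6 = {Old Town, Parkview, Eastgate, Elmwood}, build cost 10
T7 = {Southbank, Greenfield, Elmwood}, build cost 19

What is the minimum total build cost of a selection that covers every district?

T1, T3 cover every district at build cost 16 + 11 = 27.
Any cover uses at least 2 transmitter sites; among all covering selections none totals below 27.

27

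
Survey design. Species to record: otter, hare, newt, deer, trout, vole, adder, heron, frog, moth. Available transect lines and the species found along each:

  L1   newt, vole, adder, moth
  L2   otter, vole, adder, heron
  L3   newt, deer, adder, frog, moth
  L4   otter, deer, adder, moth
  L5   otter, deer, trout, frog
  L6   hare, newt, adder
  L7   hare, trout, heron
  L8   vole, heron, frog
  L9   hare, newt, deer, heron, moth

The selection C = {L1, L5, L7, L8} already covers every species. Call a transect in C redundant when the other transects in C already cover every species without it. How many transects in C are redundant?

Drop L1: newt, adder, moth uncovered — not redundant.
Drop L5: otter, deer uncovered — not redundant.
Drop L7: hare uncovered — not redundant.
Drop L8: the rest still cover every species — redundant.
1 redundant: L8.

1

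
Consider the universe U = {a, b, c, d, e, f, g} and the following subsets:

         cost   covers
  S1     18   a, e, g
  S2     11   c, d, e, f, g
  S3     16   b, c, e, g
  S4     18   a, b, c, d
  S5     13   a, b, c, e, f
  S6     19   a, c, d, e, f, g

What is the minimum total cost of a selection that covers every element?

S2, S5 cover every element at cost 11 + 13 = 24.
Any cover uses at least 2 sets; among all covering selections none totals below 24.

24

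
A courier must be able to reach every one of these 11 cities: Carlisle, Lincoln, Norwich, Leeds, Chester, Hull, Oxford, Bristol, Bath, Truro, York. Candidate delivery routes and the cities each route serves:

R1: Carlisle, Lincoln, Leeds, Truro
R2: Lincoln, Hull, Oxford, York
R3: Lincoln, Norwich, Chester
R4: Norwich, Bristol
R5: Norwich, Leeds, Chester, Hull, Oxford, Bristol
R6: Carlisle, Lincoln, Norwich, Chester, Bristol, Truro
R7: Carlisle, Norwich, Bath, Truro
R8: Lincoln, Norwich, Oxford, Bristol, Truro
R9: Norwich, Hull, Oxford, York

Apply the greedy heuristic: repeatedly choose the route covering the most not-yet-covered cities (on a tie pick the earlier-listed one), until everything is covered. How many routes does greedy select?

Pick 1: R5 covers 6 new cities (Norwich, Leeds, Chester, Hull, Oxford, Bristol).
Pick 2: R1 covers 3 new cities (Carlisle, Lincoln, Truro).
Pick 3: R2 covers 1 new cities (York).
Pick 4: R7 covers 1 new cities (Bath).
Greedy uses 4 routes. (The true minimum is 3.)

4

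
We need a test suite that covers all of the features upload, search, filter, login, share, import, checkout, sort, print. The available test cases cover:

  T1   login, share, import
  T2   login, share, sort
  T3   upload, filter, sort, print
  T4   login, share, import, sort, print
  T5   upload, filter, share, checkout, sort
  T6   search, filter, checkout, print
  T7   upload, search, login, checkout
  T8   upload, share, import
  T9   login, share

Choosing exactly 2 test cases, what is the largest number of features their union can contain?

8

Choosing T4, T5 covers {upload, filter, login, share, import, checkout, sort, print} — 8 features.
No choice of 2 test cases does better; here search is left uncovered.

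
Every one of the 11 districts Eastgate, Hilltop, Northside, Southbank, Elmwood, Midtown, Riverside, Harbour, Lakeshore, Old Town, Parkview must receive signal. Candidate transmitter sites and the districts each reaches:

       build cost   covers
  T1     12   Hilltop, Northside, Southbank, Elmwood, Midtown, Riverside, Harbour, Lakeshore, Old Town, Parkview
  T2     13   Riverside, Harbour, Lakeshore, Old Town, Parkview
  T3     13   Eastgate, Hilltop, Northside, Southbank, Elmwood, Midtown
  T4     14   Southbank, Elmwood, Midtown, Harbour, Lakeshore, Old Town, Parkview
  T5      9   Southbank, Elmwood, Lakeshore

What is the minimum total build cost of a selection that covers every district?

T1, T3 cover every district at build cost 12 + 13 = 25.
Any cover uses at least 2 transmitter sites; among all covering selections none totals below 25.

25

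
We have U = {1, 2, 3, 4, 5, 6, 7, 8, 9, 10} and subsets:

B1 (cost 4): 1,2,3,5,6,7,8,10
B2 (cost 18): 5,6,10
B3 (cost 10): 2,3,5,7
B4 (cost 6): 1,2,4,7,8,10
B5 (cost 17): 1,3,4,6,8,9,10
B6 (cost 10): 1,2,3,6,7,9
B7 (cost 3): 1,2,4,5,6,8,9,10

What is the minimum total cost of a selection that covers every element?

7

B1, B7 cover every element at cost 4 + 3 = 7.
Any cover uses at least 2 sets; among all covering selections none totals below 7.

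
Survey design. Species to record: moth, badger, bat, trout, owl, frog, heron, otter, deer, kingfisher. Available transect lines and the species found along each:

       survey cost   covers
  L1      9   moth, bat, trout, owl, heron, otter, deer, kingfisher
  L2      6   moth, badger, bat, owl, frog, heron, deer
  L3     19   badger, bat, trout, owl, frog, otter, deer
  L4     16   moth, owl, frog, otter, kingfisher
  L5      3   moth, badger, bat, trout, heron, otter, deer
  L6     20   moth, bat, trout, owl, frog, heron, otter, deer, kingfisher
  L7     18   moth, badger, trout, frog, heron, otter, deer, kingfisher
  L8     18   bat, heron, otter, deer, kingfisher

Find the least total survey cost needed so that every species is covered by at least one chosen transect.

L1, L2 cover every species at survey cost 9 + 6 = 15.
Any cover uses at least 2 transects; among all covering selections none totals below 15.
Greedy by coverage-per-survey cost would pick L5, L2, L1 for 18 — worse than the optimum 15.

15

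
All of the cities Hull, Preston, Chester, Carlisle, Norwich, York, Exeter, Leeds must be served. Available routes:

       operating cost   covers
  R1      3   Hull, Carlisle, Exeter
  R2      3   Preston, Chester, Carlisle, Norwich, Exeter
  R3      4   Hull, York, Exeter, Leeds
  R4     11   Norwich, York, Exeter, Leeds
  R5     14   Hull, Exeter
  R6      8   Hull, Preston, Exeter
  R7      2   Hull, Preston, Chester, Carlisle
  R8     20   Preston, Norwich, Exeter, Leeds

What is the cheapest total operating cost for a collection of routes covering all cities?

7

R2, R3 cover every city at operating cost 3 + 4 = 7.
Any cover uses at least 2 routes; among all covering selections none totals below 7.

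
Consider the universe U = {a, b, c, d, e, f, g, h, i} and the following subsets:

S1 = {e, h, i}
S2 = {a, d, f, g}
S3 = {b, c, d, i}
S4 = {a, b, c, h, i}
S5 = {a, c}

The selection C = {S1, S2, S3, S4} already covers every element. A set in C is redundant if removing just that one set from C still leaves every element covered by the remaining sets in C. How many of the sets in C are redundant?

Drop S1: e uncovered — not redundant.
Drop S2: f, g uncovered — not redundant.
Drop S3: the rest still cover every element — redundant.
Drop S4: the rest still cover every element — redundant.
2 redundant: S3, S4.

2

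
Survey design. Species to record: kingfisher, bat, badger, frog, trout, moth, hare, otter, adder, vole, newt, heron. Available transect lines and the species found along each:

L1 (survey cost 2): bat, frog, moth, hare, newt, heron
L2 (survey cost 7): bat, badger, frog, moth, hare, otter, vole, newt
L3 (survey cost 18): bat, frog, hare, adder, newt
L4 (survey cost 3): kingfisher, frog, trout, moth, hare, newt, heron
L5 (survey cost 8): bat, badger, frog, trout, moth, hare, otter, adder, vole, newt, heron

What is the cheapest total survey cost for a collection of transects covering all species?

L4, L5 cover every species at survey cost 3 + 8 = 11.
Any cover uses at least 2 transects; among all covering selections none totals below 11.
Greedy by coverage-per-survey cost would pick L1, L4, L5 for 13 — worse than the optimum 11.

11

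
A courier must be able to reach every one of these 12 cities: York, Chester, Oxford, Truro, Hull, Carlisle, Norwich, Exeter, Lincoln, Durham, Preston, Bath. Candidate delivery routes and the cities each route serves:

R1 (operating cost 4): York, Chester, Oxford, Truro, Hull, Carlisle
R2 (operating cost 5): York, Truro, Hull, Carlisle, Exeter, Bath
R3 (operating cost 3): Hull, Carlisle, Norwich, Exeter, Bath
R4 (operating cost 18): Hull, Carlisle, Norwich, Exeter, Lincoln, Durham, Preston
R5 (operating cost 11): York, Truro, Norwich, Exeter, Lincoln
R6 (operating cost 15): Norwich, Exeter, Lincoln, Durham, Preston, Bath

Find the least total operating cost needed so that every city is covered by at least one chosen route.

R1, R6 cover every city at operating cost 4 + 15 = 19.
Any cover uses at least 2 routes; among all covering selections none totals below 19.

19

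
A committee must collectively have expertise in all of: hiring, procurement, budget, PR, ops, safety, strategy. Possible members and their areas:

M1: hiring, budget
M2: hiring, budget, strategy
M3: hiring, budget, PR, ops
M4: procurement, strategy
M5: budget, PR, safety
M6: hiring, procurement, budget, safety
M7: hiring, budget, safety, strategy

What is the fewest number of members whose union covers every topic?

M2, M3, M6 together cover {hiring, procurement, budget, PR, ops, safety, strategy} — every topic.
No 2 of the 7 members cover everything (all 21 pairs fall short), so 3 is minimum.

3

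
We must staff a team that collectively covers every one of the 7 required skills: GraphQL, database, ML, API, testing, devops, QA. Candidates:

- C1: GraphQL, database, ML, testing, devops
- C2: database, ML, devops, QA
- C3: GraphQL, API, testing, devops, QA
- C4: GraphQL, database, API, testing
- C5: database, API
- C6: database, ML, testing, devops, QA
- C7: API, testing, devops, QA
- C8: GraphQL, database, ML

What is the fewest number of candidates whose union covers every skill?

C1, C3 together cover {GraphQL, database, ML, API, testing, devops, QA} — every skill.
No single candidate contains all 7 skills, so 2 is optimal.

2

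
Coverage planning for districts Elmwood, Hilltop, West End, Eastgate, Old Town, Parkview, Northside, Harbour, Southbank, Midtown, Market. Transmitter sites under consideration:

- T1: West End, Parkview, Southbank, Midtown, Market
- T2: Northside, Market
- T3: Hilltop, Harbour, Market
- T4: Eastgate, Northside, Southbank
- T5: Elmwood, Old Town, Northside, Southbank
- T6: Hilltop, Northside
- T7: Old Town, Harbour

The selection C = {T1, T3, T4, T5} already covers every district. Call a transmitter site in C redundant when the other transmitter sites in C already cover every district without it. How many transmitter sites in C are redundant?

0

Drop T1: West End, Parkview, Midtown uncovered — not redundant.
Drop T3: Hilltop, Harbour uncovered — not redundant.
Drop T4: Eastgate uncovered — not redundant.
Drop T5: Elmwood, Old Town uncovered — not redundant.
None of the transmitter sites in C is redundant.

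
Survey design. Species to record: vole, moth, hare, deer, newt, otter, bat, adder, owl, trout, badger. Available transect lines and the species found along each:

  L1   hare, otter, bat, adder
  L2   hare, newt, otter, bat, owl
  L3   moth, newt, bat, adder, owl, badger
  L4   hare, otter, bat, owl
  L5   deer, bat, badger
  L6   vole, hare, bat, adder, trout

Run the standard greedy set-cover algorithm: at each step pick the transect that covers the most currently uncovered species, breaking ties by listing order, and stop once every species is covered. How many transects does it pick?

Pick 1: L3 covers 6 new species (moth, newt, bat, adder, owl, badger).
Pick 2: L6 covers 3 new species (vole, hare, trout).
Pick 3: L1 covers 1 new species (otter).
Pick 4: L5 covers 1 new species (deer).
Greedy uses 4 transects.

4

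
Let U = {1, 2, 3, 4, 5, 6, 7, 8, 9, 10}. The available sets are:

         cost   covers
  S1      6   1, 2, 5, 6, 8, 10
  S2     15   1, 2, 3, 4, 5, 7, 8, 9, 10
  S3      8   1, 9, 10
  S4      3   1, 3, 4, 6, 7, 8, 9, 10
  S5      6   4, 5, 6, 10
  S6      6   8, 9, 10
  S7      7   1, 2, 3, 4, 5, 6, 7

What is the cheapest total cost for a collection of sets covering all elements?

S1, S4 cover every element at cost 6 + 3 = 9.
Any cover uses at least 2 sets; among all covering selections none totals below 9.

9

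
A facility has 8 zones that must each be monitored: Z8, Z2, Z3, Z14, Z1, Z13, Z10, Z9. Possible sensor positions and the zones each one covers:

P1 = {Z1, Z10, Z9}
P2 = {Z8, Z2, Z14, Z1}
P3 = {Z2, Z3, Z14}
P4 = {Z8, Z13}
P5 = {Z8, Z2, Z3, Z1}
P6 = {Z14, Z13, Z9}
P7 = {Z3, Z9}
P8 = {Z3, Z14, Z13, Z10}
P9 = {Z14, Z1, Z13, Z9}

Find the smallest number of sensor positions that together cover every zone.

3

P1, P2, P8 together cover {Z8, Z2, Z3, Z14, Z1, Z13, Z10, Z9} — every zone.
No 2 of the 9 sensor positions cover everything (all 36 pairs fall short), so 3 is minimum.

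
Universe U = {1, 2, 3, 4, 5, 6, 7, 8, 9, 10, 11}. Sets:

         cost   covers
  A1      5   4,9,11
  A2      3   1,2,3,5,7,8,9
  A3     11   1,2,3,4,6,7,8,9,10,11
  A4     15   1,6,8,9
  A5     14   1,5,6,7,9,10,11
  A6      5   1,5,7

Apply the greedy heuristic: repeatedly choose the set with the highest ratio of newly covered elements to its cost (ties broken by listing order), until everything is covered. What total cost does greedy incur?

19

Pick 1: A2 adds 7 new (1, 2, 3, 5, 7, 8, 9) at cost 3 (ratio 7/3).
Pick 2: A1 adds 2 new (4, 11) at cost 5 (ratio 2/5).
Pick 3: A3 adds 2 new (6, 10) at cost 11 (ratio 2/11).
Greedy total cost: 3 + 5 + 11 = 19. (The true optimum is 14, so greedy overshoots here.)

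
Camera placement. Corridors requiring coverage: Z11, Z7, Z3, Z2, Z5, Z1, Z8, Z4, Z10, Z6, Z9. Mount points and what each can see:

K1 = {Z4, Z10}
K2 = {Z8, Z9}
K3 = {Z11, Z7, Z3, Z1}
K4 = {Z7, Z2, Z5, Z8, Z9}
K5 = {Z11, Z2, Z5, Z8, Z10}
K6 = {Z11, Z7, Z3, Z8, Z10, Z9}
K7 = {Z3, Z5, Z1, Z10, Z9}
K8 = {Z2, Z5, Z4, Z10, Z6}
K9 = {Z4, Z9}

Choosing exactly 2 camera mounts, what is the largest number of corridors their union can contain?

10

Choosing K6, K8 covers {Z11, Z7, Z3, Z2, Z5, Z8, Z4, Z10, Z6, Z9} — 10 corridors.
No choice of 2 camera mounts does better; here Z1 is left uncovered.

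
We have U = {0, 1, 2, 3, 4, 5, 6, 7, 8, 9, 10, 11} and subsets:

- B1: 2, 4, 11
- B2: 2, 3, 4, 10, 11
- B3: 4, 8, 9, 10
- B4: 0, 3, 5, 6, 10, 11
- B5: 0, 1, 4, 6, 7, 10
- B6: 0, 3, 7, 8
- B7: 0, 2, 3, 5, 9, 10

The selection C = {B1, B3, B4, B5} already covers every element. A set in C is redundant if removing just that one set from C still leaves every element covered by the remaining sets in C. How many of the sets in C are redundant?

0

Drop B1: 2 uncovered — not redundant.
Drop B3: 8, 9 uncovered — not redundant.
Drop B4: 3, 5 uncovered — not redundant.
Drop B5: 1, 7 uncovered — not redundant.
None of the sets in C is redundant.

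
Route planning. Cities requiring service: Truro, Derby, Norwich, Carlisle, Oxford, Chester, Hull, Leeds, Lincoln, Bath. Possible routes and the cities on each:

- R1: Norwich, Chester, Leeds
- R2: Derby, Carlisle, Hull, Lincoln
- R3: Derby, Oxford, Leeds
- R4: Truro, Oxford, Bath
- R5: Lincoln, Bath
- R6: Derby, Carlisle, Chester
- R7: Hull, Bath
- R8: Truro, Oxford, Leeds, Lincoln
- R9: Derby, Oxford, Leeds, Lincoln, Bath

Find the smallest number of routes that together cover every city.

3

R1, R2, R4 together cover {Truro, Derby, Norwich, Carlisle, Oxford, Chester, Hull, Leeds, Lincoln, Bath} — every city.
No 2 of the 9 routes cover everything (all 36 pairs fall short), so 3 is minimum.
Greedy (largest uncovered first) would take R9, R1, R2, R4 — 4 routes — but 3 suffice.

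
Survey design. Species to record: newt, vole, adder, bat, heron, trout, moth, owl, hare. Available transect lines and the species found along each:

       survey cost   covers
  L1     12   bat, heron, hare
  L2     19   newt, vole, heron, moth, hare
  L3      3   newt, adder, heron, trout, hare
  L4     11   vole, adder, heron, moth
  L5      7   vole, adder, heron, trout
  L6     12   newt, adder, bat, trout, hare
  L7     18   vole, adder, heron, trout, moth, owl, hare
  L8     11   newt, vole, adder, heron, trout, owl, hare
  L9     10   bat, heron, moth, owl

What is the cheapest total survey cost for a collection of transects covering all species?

L3, L5, L9 cover every species at survey cost 3 + 7 + 10 = 20.
Any cover uses at least 2 transects; among all covering selections none totals below 20.

20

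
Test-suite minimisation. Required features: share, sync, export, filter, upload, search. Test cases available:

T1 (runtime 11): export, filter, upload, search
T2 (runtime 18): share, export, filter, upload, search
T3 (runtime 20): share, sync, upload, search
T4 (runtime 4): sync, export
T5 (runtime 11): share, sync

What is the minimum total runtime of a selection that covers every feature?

T1, T5 cover every feature at runtime 11 + 11 = 22.
Any cover uses at least 2 test cases; among all covering selections none totals below 22.
Greedy by coverage-per-runtime would pick T4, T1, T5 for 26 — worse than the optimum 22.

22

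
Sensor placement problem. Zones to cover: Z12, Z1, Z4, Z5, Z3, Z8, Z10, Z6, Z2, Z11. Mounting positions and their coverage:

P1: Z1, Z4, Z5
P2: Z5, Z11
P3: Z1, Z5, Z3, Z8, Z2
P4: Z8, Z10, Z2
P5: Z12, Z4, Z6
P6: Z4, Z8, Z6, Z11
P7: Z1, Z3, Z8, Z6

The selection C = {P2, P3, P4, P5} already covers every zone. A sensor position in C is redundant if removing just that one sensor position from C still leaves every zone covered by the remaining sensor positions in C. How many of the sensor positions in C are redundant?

Drop P2: Z11 uncovered — not redundant.
Drop P3: Z1, Z3 uncovered — not redundant.
Drop P4: Z10 uncovered — not redundant.
Drop P5: Z12, Z4, Z6 uncovered — not redundant.
None of the sensor positions in C is redundant.

0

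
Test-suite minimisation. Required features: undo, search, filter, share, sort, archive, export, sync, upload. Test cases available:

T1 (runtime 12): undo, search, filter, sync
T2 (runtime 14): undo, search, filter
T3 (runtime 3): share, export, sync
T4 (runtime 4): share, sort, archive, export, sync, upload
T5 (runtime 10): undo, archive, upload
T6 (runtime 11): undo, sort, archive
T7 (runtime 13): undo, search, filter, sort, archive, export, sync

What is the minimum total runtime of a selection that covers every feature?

16

T1, T4 cover every feature at runtime 12 + 4 = 16.
Any cover uses at least 2 test cases; among all covering selections none totals below 16.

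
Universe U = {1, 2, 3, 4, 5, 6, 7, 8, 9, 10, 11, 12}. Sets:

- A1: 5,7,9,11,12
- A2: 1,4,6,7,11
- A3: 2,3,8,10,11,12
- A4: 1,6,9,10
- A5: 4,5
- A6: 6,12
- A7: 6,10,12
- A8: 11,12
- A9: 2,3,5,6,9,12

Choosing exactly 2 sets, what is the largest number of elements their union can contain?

Choosing A2, A3 covers {1, 2, 3, 4, 6, 7, 8, 10, 11, 12} — 10 elements.
No choice of 2 sets does better; here 5, 9 are left uncovered.

10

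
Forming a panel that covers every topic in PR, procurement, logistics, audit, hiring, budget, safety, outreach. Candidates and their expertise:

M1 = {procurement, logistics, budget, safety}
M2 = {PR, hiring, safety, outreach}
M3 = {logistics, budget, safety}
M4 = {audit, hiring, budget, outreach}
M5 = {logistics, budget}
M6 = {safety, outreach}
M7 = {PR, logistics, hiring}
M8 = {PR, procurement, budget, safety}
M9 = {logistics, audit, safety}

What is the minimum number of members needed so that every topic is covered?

3

M1, M2, M4 together cover {PR, procurement, logistics, audit, hiring, budget, safety, outreach} — every topic.
No 2 of the 9 members cover everything (all 36 pairs fall short), so 3 is minimum.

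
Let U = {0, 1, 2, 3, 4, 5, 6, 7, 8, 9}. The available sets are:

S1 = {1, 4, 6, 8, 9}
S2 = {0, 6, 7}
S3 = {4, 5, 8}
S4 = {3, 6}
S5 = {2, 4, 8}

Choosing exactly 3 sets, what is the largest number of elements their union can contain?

Choosing S1, S2, S3 covers {0, 1, 4, 5, 6, 7, 8, 9} — 8 elements.
No choice of 3 sets does better; here 2, 3 are left uncovered.

8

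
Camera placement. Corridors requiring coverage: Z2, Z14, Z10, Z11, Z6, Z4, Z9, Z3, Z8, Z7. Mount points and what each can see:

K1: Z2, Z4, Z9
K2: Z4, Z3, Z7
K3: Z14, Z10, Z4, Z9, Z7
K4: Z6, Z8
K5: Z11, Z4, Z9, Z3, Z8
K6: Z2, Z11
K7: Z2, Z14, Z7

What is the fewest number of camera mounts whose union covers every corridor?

4

K1, K3, K4, K5 together cover {Z2, Z14, Z10, Z11, Z6, Z4, Z9, Z3, Z8, Z7} — every corridor.
No 3 of the 7 camera mounts cover everything (all 35 triples fall short), so 4 is minimum.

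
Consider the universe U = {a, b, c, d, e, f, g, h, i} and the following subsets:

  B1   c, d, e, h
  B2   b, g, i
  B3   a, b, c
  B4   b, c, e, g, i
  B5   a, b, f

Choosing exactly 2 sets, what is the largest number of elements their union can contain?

Choosing B1, B2 covers {b, c, d, e, g, h, i} — 7 elements.
No choice of 2 sets does better; here a, f are left uncovered.

7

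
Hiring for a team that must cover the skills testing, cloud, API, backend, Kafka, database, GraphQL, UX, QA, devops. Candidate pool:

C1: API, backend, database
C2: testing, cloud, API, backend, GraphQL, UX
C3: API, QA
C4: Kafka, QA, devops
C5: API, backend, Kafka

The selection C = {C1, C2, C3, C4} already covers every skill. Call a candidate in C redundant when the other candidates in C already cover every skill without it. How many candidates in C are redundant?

1

Drop C1: database uncovered — not redundant.
Drop C2: testing, cloud, GraphQL, UX uncovered — not redundant.
Drop C3: the rest still cover every skill — redundant.
Drop C4: Kafka, devops uncovered — not redundant.
1 redundant: C3.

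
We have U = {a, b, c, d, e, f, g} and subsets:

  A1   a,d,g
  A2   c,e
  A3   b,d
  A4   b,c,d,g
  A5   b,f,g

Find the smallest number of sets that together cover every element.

3

A1, A2, A5 together cover {a, b, c, d, e, f, g} — every element.
No 2 of the 5 sets cover everything (all 10 pairs fall short), so 3 is minimum.
Greedy (largest uncovered first) would take A4, A1, A2, A5 — 4 sets — but 3 suffice.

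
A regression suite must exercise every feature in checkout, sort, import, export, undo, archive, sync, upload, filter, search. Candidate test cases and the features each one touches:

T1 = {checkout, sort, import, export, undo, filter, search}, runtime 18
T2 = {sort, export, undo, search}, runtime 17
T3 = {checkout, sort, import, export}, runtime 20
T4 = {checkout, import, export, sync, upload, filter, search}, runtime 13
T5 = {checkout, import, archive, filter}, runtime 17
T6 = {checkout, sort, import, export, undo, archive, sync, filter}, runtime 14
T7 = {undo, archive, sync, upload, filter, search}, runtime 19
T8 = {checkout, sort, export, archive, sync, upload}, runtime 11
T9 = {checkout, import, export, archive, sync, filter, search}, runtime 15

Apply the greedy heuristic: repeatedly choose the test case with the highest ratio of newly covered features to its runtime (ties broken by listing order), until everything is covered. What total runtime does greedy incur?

27

Pick 1: T6 adds 8 new (checkout, sort, import, export, undo, archive, sync, filter) at runtime 14 (ratio 8/14).
Pick 2: T4 adds 2 new (upload, search) at runtime 13 (ratio 2/13).
Greedy total runtime: 14 + 13 = 27.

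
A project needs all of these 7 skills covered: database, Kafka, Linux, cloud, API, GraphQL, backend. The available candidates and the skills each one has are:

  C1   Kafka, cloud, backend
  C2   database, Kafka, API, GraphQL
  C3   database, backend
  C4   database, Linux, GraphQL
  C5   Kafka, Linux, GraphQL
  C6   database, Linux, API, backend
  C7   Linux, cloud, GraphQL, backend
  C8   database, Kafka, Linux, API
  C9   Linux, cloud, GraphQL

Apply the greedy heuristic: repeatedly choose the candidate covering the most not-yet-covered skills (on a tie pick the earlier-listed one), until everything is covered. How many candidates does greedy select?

Pick 1: C2 covers 4 new skills (database, Kafka, API, GraphQL).
Pick 2: C7 covers 3 new skills (Linux, cloud, backend).
Greedy uses 2 candidates.

2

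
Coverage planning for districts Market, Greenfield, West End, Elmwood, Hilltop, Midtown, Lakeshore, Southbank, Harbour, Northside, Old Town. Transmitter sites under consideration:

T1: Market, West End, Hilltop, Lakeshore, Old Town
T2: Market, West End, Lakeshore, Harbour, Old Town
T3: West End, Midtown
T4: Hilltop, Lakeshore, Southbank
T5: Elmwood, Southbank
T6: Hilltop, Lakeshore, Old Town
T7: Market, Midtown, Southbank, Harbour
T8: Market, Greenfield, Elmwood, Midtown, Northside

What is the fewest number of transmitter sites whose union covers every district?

T1, T7, T8 together cover {Market, Greenfield, West End, Elmwood, Hilltop, Midtown, Lakeshore, Southbank, Harbour, Northside, Old Town} — every district.
No 2 of the 8 transmitter sites cover everything (all 28 pairs fall short), so 3 is minimum.

3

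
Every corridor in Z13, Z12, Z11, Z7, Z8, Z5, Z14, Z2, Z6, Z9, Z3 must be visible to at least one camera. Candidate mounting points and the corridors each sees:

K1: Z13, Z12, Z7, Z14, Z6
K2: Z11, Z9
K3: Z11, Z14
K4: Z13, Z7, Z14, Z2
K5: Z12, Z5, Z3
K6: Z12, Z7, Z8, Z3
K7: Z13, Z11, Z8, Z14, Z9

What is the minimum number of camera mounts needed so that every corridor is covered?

K1, K4, K5, K7 together cover {Z13, Z12, Z11, Z7, Z8, Z5, Z14, Z2, Z6, Z9, Z3} — every corridor.
No 3 of the 7 camera mounts cover everything (all 35 triples fall short), so 4 is minimum.

4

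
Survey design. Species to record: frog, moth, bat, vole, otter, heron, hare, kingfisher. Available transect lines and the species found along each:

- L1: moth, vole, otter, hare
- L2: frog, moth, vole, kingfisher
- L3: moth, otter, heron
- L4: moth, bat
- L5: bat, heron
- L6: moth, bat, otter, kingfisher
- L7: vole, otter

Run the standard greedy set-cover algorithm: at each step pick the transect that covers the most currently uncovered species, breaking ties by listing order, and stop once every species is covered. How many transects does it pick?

3

Pick 1: L1 covers 4 new species (moth, vole, otter, hare).
Pick 2: L2 covers 2 new species (frog, kingfisher).
Pick 3: L5 covers 2 new species (bat, heron).
Greedy uses 3 transects.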